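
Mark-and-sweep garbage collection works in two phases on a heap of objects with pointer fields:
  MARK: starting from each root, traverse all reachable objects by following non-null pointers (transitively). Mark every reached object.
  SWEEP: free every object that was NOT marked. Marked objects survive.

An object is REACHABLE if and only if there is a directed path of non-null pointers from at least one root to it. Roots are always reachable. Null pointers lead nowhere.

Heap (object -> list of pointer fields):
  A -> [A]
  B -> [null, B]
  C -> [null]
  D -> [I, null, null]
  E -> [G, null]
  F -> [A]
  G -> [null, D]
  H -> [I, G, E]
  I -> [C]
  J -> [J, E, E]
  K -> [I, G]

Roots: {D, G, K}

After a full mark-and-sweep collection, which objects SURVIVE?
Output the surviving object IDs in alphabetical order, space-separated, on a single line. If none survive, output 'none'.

Roots: D G K
Mark D: refs=I null null, marked=D
Mark G: refs=null D, marked=D G
Mark K: refs=I G, marked=D G K
Mark I: refs=C, marked=D G I K
Mark C: refs=null, marked=C D G I K
Unmarked (collected): A B E F H J

Answer: C D G I K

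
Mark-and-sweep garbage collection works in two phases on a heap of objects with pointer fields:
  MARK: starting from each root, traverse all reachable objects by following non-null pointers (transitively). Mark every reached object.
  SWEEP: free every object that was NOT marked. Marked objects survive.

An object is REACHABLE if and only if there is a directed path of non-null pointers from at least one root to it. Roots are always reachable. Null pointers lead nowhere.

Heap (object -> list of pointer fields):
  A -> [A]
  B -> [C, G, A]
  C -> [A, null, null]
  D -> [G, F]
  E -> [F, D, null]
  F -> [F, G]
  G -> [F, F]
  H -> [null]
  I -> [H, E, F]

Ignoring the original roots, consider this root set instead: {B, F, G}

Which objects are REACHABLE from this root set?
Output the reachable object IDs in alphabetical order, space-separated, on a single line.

Answer: A B C F G

Derivation:
Roots: B F G
Mark B: refs=C G A, marked=B
Mark F: refs=F G, marked=B F
Mark G: refs=F F, marked=B F G
Mark C: refs=A null null, marked=B C F G
Mark A: refs=A, marked=A B C F G
Unmarked (collected): D E H I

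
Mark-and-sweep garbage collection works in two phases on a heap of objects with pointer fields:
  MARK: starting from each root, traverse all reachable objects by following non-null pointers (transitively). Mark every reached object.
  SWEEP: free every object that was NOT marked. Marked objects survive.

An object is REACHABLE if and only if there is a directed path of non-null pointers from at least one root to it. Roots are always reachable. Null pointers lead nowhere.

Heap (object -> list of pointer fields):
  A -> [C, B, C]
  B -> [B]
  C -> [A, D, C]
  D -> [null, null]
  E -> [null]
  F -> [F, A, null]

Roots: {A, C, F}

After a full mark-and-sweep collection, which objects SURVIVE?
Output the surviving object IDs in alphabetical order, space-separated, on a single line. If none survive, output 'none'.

Roots: A C F
Mark A: refs=C B C, marked=A
Mark C: refs=A D C, marked=A C
Mark F: refs=F A null, marked=A C F
Mark B: refs=B, marked=A B C F
Mark D: refs=null null, marked=A B C D F
Unmarked (collected): E

Answer: A B C D F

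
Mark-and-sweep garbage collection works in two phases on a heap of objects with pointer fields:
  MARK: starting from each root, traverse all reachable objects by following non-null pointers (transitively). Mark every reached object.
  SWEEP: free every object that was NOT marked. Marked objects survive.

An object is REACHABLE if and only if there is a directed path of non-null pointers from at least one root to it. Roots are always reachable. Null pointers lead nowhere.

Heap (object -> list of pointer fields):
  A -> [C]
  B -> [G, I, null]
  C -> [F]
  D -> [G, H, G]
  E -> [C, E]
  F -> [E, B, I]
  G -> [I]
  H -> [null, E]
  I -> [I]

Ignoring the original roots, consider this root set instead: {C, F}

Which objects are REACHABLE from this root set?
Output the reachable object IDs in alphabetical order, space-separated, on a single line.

Answer: B C E F G I

Derivation:
Roots: C F
Mark C: refs=F, marked=C
Mark F: refs=E B I, marked=C F
Mark E: refs=C E, marked=C E F
Mark B: refs=G I null, marked=B C E F
Mark I: refs=I, marked=B C E F I
Mark G: refs=I, marked=B C E F G I
Unmarked (collected): A D H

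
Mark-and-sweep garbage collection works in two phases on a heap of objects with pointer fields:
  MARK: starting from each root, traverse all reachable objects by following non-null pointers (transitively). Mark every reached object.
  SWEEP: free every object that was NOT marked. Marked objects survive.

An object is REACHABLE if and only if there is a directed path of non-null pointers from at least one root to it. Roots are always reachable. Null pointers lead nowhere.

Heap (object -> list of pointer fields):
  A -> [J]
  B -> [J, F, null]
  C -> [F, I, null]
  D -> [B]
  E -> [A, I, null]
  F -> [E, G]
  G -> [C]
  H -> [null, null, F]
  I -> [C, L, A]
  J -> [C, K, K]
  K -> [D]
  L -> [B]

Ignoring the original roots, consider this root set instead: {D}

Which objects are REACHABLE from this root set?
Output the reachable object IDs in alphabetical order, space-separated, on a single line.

Answer: A B C D E F G I J K L

Derivation:
Roots: D
Mark D: refs=B, marked=D
Mark B: refs=J F null, marked=B D
Mark J: refs=C K K, marked=B D J
Mark F: refs=E G, marked=B D F J
Mark C: refs=F I null, marked=B C D F J
Mark K: refs=D, marked=B C D F J K
Mark E: refs=A I null, marked=B C D E F J K
Mark G: refs=C, marked=B C D E F G J K
Mark I: refs=C L A, marked=B C D E F G I J K
Mark A: refs=J, marked=A B C D E F G I J K
Mark L: refs=B, marked=A B C D E F G I J K L
Unmarked (collected): H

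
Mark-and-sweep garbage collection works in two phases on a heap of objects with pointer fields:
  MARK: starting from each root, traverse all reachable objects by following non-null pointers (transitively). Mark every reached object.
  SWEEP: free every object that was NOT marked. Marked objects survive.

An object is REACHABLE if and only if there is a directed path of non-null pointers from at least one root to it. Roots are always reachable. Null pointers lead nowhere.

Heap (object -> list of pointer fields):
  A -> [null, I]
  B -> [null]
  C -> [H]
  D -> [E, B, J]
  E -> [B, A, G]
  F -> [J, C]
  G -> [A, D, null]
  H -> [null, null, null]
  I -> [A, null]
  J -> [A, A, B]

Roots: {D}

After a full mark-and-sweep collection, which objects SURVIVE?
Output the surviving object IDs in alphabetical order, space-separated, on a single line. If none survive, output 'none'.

Roots: D
Mark D: refs=E B J, marked=D
Mark E: refs=B A G, marked=D E
Mark B: refs=null, marked=B D E
Mark J: refs=A A B, marked=B D E J
Mark A: refs=null I, marked=A B D E J
Mark G: refs=A D null, marked=A B D E G J
Mark I: refs=A null, marked=A B D E G I J
Unmarked (collected): C F H

Answer: A B D E G I J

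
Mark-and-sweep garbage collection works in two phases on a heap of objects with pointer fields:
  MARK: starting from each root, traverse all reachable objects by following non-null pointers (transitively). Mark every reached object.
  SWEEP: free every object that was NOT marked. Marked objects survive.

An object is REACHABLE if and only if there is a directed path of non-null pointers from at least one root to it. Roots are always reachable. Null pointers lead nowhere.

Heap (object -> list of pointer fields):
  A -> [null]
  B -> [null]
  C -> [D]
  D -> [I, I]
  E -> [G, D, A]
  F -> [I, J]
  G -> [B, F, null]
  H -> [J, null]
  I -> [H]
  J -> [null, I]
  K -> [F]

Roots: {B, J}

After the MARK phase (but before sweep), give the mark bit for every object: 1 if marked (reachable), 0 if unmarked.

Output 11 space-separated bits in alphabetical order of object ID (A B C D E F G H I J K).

Answer: 0 1 0 0 0 0 0 1 1 1 0

Derivation:
Roots: B J
Mark B: refs=null, marked=B
Mark J: refs=null I, marked=B J
Mark I: refs=H, marked=B I J
Mark H: refs=J null, marked=B H I J
Unmarked (collected): A C D E F G K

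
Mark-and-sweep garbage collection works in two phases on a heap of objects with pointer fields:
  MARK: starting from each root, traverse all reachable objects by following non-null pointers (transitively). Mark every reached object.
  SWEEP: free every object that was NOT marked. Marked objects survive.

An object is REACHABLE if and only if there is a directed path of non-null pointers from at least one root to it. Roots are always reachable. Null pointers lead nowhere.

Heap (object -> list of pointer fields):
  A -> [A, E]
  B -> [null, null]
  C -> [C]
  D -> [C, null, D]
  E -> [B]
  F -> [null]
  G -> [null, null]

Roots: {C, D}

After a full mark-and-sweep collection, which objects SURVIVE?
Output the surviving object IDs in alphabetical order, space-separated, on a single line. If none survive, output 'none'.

Answer: C D

Derivation:
Roots: C D
Mark C: refs=C, marked=C
Mark D: refs=C null D, marked=C D
Unmarked (collected): A B E F G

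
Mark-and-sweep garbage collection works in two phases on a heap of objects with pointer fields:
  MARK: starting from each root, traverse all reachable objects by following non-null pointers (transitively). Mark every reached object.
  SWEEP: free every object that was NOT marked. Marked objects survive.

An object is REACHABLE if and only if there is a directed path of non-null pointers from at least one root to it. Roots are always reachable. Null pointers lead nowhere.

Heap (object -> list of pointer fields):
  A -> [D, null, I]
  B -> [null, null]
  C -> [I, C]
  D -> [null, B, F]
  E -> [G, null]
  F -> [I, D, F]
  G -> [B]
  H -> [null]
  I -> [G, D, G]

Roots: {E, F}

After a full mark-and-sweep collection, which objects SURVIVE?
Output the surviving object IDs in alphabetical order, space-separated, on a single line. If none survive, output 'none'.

Answer: B D E F G I

Derivation:
Roots: E F
Mark E: refs=G null, marked=E
Mark F: refs=I D F, marked=E F
Mark G: refs=B, marked=E F G
Mark I: refs=G D G, marked=E F G I
Mark D: refs=null B F, marked=D E F G I
Mark B: refs=null null, marked=B D E F G I
Unmarked (collected): A C H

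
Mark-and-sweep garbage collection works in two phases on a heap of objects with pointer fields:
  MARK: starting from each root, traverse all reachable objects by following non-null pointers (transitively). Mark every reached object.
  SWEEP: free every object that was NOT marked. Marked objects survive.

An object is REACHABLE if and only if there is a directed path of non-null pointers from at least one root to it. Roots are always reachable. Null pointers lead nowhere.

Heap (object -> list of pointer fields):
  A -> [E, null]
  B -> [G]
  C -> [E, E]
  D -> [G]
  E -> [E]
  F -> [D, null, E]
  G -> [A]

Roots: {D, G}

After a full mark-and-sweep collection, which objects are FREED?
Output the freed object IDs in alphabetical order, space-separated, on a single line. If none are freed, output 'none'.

Answer: B C F

Derivation:
Roots: D G
Mark D: refs=G, marked=D
Mark G: refs=A, marked=D G
Mark A: refs=E null, marked=A D G
Mark E: refs=E, marked=A D E G
Unmarked (collected): B C F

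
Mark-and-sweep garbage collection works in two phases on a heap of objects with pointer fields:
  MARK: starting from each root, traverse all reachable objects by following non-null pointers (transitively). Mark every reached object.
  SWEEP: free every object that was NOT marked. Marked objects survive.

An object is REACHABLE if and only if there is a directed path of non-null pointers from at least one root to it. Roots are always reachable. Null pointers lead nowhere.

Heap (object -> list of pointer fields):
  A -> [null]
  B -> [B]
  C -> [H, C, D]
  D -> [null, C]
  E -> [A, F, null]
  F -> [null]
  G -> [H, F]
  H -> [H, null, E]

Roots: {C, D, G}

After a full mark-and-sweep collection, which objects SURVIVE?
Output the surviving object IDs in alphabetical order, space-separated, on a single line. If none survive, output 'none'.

Roots: C D G
Mark C: refs=H C D, marked=C
Mark D: refs=null C, marked=C D
Mark G: refs=H F, marked=C D G
Mark H: refs=H null E, marked=C D G H
Mark F: refs=null, marked=C D F G H
Mark E: refs=A F null, marked=C D E F G H
Mark A: refs=null, marked=A C D E F G H
Unmarked (collected): B

Answer: A C D E F G H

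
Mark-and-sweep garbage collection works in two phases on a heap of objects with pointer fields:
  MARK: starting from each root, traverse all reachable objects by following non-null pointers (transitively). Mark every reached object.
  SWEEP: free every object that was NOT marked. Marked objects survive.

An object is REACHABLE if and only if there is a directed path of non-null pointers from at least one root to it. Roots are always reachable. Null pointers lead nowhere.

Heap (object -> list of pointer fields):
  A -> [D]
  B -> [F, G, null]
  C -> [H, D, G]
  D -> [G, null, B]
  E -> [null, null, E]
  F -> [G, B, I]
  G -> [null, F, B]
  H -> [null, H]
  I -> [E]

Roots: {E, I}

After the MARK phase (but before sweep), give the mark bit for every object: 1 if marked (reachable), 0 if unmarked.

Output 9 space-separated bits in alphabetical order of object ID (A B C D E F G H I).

Roots: E I
Mark E: refs=null null E, marked=E
Mark I: refs=E, marked=E I
Unmarked (collected): A B C D F G H

Answer: 0 0 0 0 1 0 0 0 1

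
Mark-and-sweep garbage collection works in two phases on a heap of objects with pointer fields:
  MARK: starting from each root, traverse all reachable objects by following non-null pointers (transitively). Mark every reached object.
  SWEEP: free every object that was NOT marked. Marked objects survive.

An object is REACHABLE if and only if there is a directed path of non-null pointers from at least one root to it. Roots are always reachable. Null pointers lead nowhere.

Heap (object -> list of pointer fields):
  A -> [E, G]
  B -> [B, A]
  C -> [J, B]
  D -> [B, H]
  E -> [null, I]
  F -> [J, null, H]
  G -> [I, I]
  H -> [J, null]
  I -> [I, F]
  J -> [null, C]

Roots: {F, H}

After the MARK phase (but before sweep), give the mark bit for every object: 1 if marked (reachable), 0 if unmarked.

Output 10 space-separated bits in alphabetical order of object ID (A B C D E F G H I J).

Answer: 1 1 1 0 1 1 1 1 1 1

Derivation:
Roots: F H
Mark F: refs=J null H, marked=F
Mark H: refs=J null, marked=F H
Mark J: refs=null C, marked=F H J
Mark C: refs=J B, marked=C F H J
Mark B: refs=B A, marked=B C F H J
Mark A: refs=E G, marked=A B C F H J
Mark E: refs=null I, marked=A B C E F H J
Mark G: refs=I I, marked=A B C E F G H J
Mark I: refs=I F, marked=A B C E F G H I J
Unmarked (collected): D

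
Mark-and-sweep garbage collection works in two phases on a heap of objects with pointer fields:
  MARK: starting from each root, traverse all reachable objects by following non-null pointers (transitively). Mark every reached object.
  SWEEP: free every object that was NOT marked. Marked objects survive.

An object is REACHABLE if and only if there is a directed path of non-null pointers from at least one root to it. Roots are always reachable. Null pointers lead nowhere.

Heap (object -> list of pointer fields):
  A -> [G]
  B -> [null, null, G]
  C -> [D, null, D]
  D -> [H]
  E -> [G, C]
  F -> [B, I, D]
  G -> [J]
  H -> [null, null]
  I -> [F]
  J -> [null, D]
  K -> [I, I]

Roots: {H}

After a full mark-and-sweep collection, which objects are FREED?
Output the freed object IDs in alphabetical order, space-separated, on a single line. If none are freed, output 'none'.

Roots: H
Mark H: refs=null null, marked=H
Unmarked (collected): A B C D E F G I J K

Answer: A B C D E F G I J K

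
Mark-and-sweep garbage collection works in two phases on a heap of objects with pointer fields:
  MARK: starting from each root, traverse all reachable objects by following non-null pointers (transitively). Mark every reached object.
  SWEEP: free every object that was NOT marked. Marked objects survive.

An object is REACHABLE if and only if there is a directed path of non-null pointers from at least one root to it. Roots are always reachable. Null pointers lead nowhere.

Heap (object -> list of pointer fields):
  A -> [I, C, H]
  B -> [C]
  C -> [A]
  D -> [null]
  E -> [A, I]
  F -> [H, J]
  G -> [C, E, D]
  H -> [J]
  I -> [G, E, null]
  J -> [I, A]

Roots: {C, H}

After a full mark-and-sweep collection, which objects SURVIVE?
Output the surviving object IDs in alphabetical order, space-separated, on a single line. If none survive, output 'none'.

Answer: A C D E G H I J

Derivation:
Roots: C H
Mark C: refs=A, marked=C
Mark H: refs=J, marked=C H
Mark A: refs=I C H, marked=A C H
Mark J: refs=I A, marked=A C H J
Mark I: refs=G E null, marked=A C H I J
Mark G: refs=C E D, marked=A C G H I J
Mark E: refs=A I, marked=A C E G H I J
Mark D: refs=null, marked=A C D E G H I J
Unmarked (collected): B F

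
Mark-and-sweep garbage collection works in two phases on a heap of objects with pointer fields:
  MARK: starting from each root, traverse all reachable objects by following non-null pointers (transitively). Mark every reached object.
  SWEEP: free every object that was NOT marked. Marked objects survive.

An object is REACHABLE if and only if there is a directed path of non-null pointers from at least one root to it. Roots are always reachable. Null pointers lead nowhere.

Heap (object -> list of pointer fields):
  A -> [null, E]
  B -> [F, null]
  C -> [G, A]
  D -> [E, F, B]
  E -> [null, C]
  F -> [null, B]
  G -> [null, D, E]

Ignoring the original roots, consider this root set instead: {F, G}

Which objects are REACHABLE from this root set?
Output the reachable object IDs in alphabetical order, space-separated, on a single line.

Roots: F G
Mark F: refs=null B, marked=F
Mark G: refs=null D E, marked=F G
Mark B: refs=F null, marked=B F G
Mark D: refs=E F B, marked=B D F G
Mark E: refs=null C, marked=B D E F G
Mark C: refs=G A, marked=B C D E F G
Mark A: refs=null E, marked=A B C D E F G
Unmarked (collected): (none)

Answer: A B C D E F G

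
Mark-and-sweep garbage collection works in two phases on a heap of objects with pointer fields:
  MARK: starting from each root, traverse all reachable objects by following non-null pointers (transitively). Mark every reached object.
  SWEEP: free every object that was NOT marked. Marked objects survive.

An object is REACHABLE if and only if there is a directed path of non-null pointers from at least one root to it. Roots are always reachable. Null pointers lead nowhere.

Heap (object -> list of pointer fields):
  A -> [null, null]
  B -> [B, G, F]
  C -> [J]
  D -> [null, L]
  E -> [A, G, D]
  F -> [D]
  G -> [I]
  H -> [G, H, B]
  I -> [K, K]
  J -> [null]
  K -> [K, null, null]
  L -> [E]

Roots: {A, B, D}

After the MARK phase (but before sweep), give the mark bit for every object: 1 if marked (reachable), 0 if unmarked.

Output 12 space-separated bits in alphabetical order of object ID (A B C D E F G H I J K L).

Answer: 1 1 0 1 1 1 1 0 1 0 1 1

Derivation:
Roots: A B D
Mark A: refs=null null, marked=A
Mark B: refs=B G F, marked=A B
Mark D: refs=null L, marked=A B D
Mark G: refs=I, marked=A B D G
Mark F: refs=D, marked=A B D F G
Mark L: refs=E, marked=A B D F G L
Mark I: refs=K K, marked=A B D F G I L
Mark E: refs=A G D, marked=A B D E F G I L
Mark K: refs=K null null, marked=A B D E F G I K L
Unmarked (collected): C H J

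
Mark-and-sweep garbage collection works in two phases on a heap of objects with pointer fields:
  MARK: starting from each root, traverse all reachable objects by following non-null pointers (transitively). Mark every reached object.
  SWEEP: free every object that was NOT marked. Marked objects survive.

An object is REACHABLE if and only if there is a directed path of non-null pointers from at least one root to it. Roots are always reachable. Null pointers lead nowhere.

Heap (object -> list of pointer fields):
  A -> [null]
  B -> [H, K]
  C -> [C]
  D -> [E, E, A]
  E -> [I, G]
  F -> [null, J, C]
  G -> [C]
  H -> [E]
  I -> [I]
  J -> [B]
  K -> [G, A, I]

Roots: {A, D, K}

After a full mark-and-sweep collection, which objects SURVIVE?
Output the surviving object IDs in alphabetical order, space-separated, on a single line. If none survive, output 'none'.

Roots: A D K
Mark A: refs=null, marked=A
Mark D: refs=E E A, marked=A D
Mark K: refs=G A I, marked=A D K
Mark E: refs=I G, marked=A D E K
Mark G: refs=C, marked=A D E G K
Mark I: refs=I, marked=A D E G I K
Mark C: refs=C, marked=A C D E G I K
Unmarked (collected): B F H J

Answer: A C D E G I K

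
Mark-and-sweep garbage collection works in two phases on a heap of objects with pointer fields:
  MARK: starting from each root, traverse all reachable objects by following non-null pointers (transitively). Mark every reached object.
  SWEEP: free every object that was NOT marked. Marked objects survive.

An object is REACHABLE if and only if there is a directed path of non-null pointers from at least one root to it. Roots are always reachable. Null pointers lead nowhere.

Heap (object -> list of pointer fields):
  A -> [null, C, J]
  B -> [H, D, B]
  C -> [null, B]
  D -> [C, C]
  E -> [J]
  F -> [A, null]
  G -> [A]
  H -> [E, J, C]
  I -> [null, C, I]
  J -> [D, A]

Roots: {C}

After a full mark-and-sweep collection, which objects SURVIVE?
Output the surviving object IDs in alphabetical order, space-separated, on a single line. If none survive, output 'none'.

Roots: C
Mark C: refs=null B, marked=C
Mark B: refs=H D B, marked=B C
Mark H: refs=E J C, marked=B C H
Mark D: refs=C C, marked=B C D H
Mark E: refs=J, marked=B C D E H
Mark J: refs=D A, marked=B C D E H J
Mark A: refs=null C J, marked=A B C D E H J
Unmarked (collected): F G I

Answer: A B C D E H J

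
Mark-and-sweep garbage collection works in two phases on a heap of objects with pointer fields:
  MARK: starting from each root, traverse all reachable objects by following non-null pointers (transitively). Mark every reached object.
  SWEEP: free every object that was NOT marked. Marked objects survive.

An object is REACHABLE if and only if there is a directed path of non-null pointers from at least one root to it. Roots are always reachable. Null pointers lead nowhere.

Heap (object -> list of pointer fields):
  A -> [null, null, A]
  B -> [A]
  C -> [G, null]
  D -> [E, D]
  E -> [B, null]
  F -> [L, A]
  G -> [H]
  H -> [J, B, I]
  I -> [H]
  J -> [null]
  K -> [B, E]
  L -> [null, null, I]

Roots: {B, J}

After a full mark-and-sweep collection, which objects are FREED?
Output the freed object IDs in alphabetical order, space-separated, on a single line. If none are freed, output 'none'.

Roots: B J
Mark B: refs=A, marked=B
Mark J: refs=null, marked=B J
Mark A: refs=null null A, marked=A B J
Unmarked (collected): C D E F G H I K L

Answer: C D E F G H I K L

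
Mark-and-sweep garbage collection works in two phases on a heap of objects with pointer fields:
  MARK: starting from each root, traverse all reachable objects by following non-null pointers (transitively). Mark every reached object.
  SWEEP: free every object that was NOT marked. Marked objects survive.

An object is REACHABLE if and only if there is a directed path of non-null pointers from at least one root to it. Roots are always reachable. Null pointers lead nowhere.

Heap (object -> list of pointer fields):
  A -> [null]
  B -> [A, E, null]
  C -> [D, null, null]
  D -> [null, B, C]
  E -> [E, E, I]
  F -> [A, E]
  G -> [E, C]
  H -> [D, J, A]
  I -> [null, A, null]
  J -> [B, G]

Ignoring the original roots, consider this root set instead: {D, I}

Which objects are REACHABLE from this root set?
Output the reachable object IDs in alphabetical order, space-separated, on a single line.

Answer: A B C D E I

Derivation:
Roots: D I
Mark D: refs=null B C, marked=D
Mark I: refs=null A null, marked=D I
Mark B: refs=A E null, marked=B D I
Mark C: refs=D null null, marked=B C D I
Mark A: refs=null, marked=A B C D I
Mark E: refs=E E I, marked=A B C D E I
Unmarked (collected): F G H J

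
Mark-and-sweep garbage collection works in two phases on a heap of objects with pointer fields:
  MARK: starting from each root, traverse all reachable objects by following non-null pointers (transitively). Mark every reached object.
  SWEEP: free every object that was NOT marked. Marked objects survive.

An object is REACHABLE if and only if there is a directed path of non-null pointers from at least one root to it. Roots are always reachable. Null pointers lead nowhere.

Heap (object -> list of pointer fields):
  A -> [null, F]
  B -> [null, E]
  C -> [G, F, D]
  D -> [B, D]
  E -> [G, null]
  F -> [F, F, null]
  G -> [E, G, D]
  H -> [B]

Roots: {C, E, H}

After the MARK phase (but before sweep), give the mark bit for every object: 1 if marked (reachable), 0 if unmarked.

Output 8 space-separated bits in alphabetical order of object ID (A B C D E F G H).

Answer: 0 1 1 1 1 1 1 1

Derivation:
Roots: C E H
Mark C: refs=G F D, marked=C
Mark E: refs=G null, marked=C E
Mark H: refs=B, marked=C E H
Mark G: refs=E G D, marked=C E G H
Mark F: refs=F F null, marked=C E F G H
Mark D: refs=B D, marked=C D E F G H
Mark B: refs=null E, marked=B C D E F G H
Unmarked (collected): A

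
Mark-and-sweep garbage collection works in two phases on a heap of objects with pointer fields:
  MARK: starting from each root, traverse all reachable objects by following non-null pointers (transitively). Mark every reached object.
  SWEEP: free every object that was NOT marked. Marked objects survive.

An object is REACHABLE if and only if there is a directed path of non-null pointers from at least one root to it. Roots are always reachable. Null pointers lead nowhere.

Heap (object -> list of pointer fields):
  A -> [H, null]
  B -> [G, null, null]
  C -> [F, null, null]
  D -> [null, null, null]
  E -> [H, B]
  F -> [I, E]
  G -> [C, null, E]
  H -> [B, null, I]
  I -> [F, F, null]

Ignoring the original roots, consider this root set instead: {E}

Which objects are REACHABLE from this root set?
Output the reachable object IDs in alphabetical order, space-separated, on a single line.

Roots: E
Mark E: refs=H B, marked=E
Mark H: refs=B null I, marked=E H
Mark B: refs=G null null, marked=B E H
Mark I: refs=F F null, marked=B E H I
Mark G: refs=C null E, marked=B E G H I
Mark F: refs=I E, marked=B E F G H I
Mark C: refs=F null null, marked=B C E F G H I
Unmarked (collected): A D

Answer: B C E F G H I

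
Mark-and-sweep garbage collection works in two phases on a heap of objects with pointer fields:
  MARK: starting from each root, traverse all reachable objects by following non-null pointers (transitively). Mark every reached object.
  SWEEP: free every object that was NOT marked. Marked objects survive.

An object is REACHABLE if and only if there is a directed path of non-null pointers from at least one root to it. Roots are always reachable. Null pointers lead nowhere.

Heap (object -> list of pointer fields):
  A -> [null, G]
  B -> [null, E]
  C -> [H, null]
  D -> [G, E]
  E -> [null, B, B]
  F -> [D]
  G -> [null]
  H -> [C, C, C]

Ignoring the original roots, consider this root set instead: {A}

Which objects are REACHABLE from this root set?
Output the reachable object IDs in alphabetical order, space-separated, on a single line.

Roots: A
Mark A: refs=null G, marked=A
Mark G: refs=null, marked=A G
Unmarked (collected): B C D E F H

Answer: A G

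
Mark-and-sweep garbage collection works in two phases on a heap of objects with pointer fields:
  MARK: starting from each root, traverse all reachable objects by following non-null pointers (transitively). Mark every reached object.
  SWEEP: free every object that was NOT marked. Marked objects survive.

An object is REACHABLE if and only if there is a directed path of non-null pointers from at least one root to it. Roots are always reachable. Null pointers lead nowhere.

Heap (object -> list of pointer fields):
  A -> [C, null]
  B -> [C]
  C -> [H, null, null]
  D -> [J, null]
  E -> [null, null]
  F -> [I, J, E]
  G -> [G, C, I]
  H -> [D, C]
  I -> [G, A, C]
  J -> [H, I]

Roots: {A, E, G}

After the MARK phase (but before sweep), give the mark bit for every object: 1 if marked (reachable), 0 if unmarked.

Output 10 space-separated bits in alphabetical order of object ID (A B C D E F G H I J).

Roots: A E G
Mark A: refs=C null, marked=A
Mark E: refs=null null, marked=A E
Mark G: refs=G C I, marked=A E G
Mark C: refs=H null null, marked=A C E G
Mark I: refs=G A C, marked=A C E G I
Mark H: refs=D C, marked=A C E G H I
Mark D: refs=J null, marked=A C D E G H I
Mark J: refs=H I, marked=A C D E G H I J
Unmarked (collected): B F

Answer: 1 0 1 1 1 0 1 1 1 1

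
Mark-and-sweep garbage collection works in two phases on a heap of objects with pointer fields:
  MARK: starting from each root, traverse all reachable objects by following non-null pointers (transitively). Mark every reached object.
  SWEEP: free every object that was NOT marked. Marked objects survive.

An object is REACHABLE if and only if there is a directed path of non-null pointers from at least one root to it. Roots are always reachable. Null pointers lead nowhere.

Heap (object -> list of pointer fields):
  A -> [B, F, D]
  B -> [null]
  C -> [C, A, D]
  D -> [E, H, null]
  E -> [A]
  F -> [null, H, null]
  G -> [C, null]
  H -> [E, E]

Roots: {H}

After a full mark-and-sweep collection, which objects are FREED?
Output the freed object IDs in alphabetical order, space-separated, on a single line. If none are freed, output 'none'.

Roots: H
Mark H: refs=E E, marked=H
Mark E: refs=A, marked=E H
Mark A: refs=B F D, marked=A E H
Mark B: refs=null, marked=A B E H
Mark F: refs=null H null, marked=A B E F H
Mark D: refs=E H null, marked=A B D E F H
Unmarked (collected): C G

Answer: C G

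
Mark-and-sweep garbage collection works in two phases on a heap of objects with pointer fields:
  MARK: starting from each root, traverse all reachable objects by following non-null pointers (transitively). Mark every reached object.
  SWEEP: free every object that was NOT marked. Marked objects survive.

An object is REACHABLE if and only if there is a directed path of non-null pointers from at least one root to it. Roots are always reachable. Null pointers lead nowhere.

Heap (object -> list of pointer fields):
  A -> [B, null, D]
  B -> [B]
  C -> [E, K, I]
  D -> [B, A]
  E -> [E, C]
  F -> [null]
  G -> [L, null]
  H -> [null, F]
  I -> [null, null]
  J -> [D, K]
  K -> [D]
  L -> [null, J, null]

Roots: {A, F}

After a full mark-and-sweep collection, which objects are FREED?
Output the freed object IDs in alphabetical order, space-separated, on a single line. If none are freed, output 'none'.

Roots: A F
Mark A: refs=B null D, marked=A
Mark F: refs=null, marked=A F
Mark B: refs=B, marked=A B F
Mark D: refs=B A, marked=A B D F
Unmarked (collected): C E G H I J K L

Answer: C E G H I J K L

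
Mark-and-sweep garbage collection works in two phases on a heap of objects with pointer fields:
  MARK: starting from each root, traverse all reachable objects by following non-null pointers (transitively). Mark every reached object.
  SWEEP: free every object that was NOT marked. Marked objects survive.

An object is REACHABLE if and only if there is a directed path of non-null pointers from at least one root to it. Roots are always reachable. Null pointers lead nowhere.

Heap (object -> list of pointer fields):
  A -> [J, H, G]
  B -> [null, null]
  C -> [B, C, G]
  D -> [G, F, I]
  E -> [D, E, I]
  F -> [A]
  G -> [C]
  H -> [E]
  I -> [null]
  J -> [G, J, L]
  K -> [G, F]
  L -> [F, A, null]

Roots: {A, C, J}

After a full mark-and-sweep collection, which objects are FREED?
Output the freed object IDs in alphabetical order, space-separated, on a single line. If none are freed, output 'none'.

Roots: A C J
Mark A: refs=J H G, marked=A
Mark C: refs=B C G, marked=A C
Mark J: refs=G J L, marked=A C J
Mark H: refs=E, marked=A C H J
Mark G: refs=C, marked=A C G H J
Mark B: refs=null null, marked=A B C G H J
Mark L: refs=F A null, marked=A B C G H J L
Mark E: refs=D E I, marked=A B C E G H J L
Mark F: refs=A, marked=A B C E F G H J L
Mark D: refs=G F I, marked=A B C D E F G H J L
Mark I: refs=null, marked=A B C D E F G H I J L
Unmarked (collected): K

Answer: K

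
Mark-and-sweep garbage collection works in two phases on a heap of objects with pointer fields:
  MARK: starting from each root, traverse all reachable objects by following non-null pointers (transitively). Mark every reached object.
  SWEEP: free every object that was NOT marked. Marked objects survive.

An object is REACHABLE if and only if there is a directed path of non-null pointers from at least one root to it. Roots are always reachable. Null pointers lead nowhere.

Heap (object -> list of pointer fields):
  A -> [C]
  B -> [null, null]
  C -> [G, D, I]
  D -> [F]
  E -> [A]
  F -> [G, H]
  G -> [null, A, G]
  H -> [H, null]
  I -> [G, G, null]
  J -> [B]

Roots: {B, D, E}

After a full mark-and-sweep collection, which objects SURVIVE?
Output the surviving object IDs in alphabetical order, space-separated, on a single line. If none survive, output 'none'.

Answer: A B C D E F G H I

Derivation:
Roots: B D E
Mark B: refs=null null, marked=B
Mark D: refs=F, marked=B D
Mark E: refs=A, marked=B D E
Mark F: refs=G H, marked=B D E F
Mark A: refs=C, marked=A B D E F
Mark G: refs=null A G, marked=A B D E F G
Mark H: refs=H null, marked=A B D E F G H
Mark C: refs=G D I, marked=A B C D E F G H
Mark I: refs=G G null, marked=A B C D E F G H I
Unmarked (collected): J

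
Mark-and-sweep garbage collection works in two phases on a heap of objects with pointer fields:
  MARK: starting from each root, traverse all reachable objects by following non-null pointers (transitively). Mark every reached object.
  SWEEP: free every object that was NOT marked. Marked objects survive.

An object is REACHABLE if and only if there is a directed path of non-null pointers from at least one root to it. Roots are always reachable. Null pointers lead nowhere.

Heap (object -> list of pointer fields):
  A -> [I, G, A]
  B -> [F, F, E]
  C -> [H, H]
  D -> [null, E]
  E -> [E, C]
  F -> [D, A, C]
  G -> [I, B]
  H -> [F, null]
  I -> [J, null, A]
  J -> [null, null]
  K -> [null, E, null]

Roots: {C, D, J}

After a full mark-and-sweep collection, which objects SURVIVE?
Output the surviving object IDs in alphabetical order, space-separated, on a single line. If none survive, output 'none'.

Answer: A B C D E F G H I J

Derivation:
Roots: C D J
Mark C: refs=H H, marked=C
Mark D: refs=null E, marked=C D
Mark J: refs=null null, marked=C D J
Mark H: refs=F null, marked=C D H J
Mark E: refs=E C, marked=C D E H J
Mark F: refs=D A C, marked=C D E F H J
Mark A: refs=I G A, marked=A C D E F H J
Mark I: refs=J null A, marked=A C D E F H I J
Mark G: refs=I B, marked=A C D E F G H I J
Mark B: refs=F F E, marked=A B C D E F G H I J
Unmarked (collected): K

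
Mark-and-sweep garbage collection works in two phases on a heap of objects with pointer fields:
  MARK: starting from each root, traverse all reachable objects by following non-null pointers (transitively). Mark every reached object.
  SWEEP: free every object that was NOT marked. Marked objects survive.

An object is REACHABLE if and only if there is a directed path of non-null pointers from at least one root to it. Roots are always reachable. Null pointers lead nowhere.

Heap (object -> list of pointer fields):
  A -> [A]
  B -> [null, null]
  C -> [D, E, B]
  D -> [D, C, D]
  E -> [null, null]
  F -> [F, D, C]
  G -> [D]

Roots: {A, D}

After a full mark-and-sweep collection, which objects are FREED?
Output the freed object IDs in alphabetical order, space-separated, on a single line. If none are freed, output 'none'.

Answer: F G

Derivation:
Roots: A D
Mark A: refs=A, marked=A
Mark D: refs=D C D, marked=A D
Mark C: refs=D E B, marked=A C D
Mark E: refs=null null, marked=A C D E
Mark B: refs=null null, marked=A B C D E
Unmarked (collected): F G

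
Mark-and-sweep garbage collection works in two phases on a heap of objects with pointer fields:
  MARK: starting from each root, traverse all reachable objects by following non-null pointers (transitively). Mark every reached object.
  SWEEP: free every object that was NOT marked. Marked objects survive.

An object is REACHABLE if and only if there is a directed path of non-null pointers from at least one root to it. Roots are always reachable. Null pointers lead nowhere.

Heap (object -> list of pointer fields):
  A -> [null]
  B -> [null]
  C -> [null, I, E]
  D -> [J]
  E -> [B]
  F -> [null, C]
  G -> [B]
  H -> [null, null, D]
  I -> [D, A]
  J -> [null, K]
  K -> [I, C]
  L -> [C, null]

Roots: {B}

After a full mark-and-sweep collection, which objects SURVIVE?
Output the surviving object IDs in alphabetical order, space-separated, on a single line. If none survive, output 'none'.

Answer: B

Derivation:
Roots: B
Mark B: refs=null, marked=B
Unmarked (collected): A C D E F G H I J K L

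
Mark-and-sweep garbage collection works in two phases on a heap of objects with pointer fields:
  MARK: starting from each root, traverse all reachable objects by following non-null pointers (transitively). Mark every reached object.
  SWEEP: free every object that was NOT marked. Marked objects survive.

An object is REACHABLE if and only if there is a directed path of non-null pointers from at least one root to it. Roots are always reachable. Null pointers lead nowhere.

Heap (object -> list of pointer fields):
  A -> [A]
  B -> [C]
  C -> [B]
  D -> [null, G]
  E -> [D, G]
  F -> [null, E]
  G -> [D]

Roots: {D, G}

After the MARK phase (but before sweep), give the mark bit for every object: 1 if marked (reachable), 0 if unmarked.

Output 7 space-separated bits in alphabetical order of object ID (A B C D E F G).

Roots: D G
Mark D: refs=null G, marked=D
Mark G: refs=D, marked=D G
Unmarked (collected): A B C E F

Answer: 0 0 0 1 0 0 1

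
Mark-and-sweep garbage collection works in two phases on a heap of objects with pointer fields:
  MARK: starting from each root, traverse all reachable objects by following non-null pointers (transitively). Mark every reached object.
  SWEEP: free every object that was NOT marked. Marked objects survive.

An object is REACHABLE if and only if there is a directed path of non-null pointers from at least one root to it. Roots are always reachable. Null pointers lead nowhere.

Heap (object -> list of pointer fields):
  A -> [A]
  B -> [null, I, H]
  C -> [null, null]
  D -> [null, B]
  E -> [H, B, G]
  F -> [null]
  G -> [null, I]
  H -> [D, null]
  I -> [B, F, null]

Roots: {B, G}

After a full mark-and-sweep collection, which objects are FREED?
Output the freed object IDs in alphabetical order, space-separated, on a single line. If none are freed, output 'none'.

Answer: A C E

Derivation:
Roots: B G
Mark B: refs=null I H, marked=B
Mark G: refs=null I, marked=B G
Mark I: refs=B F null, marked=B G I
Mark H: refs=D null, marked=B G H I
Mark F: refs=null, marked=B F G H I
Mark D: refs=null B, marked=B D F G H I
Unmarked (collected): A C E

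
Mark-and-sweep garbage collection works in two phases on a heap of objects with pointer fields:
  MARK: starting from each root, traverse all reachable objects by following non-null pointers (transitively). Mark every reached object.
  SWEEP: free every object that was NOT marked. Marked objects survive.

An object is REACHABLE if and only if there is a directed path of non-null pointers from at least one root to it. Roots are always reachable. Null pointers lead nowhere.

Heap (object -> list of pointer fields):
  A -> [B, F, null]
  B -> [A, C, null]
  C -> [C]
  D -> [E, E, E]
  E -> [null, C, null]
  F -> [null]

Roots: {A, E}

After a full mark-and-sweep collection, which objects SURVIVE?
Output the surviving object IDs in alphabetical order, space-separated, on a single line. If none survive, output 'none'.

Answer: A B C E F

Derivation:
Roots: A E
Mark A: refs=B F null, marked=A
Mark E: refs=null C null, marked=A E
Mark B: refs=A C null, marked=A B E
Mark F: refs=null, marked=A B E F
Mark C: refs=C, marked=A B C E F
Unmarked (collected): D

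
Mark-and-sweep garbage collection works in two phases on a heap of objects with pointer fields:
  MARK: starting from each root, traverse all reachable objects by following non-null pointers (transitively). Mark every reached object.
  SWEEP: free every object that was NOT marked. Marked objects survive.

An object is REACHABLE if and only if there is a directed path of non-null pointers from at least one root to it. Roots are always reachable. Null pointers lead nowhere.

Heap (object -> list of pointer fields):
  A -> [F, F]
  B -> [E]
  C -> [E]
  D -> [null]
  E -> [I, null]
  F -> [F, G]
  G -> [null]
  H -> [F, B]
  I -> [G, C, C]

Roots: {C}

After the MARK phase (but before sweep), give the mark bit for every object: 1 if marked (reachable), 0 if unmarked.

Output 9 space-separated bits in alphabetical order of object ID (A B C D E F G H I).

Answer: 0 0 1 0 1 0 1 0 1

Derivation:
Roots: C
Mark C: refs=E, marked=C
Mark E: refs=I null, marked=C E
Mark I: refs=G C C, marked=C E I
Mark G: refs=null, marked=C E G I
Unmarked (collected): A B D F H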